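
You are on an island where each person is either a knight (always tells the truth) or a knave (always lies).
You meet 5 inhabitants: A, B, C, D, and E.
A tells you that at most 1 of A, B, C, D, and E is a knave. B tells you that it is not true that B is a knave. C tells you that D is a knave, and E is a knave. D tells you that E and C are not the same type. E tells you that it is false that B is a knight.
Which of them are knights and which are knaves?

Suppose A is a knight. Then A's statement "at most 1 of A, B, C, D, and E is a knave" would have to be true. Checking the 16 ways to assign the others, none is consistent with every speaker.
(For instance, with B=knave, C=knave, D=knight, E=knight, A's claim "at most 1 of A, B, C, D, and E is a knave" comes out false where it would need to be true.)
So A must be a knave, making "at most 1 of A, B, C, D, and E is a knave" false. Taking A=knave, B=knave, C=knave, D=knight, E=knight, each remaining statement checks out:
  B (knave): "it is not true that B is a knave" — false. ✓
  C (knave): "D is a knave, and E is a knave" — false. ✓
  D (knight): "E and C are not the same type" — true. ✓
  E (knight): "it is false that B is a knight" — true. ✓
This is the unique consistent assignment.

Knights: D and E. Knaves: A, B, and C.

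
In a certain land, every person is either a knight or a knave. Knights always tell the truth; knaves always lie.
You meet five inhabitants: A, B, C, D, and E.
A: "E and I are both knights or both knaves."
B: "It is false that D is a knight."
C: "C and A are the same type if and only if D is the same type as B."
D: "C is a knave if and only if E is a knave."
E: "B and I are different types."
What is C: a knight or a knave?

C is a knight.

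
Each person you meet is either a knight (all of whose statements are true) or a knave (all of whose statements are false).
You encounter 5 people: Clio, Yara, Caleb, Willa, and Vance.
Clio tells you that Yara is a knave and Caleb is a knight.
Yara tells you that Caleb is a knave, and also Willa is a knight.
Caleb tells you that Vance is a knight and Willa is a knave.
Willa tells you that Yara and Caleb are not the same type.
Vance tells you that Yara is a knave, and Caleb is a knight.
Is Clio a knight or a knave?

Consistent assignments: {Clio=knave, Yara=knight, Caleb=knave, Willa=knight, Vance=knave}; {Clio=knave, Yara=knave, Caleb=knave, Willa=knave, Vance=knave}
In every consistent assignment, Clio is a knave.

Clio is a knave.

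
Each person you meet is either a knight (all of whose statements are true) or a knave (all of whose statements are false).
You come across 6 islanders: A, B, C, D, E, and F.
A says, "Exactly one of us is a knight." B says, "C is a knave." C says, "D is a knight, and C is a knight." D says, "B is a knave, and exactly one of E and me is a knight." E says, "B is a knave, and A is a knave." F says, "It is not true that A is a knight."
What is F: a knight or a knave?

F is a knight.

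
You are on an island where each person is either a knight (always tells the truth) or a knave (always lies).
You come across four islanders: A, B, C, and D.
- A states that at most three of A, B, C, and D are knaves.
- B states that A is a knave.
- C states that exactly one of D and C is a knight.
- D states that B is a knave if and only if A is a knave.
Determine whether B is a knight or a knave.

B is a knave.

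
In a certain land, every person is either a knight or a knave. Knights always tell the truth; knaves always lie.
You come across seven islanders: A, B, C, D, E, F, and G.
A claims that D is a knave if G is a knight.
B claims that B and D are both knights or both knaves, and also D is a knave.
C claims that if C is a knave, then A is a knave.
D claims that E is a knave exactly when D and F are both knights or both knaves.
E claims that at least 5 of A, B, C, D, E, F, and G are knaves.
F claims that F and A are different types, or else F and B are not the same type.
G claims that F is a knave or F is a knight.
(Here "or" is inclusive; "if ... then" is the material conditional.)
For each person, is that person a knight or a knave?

A (knave): "D is a knave if G is a knight" — False. ✓
B is a knave, so "B and D are both knights or both knaves, and also D is a knave" must be False — and it is.
C is a knight; "if C is a knave, then A is a knave" is true, as required.
D (knight): "E is a knave exactly when D and F are both knights or both knaves" — true. ✓
E is a knave, so "at least 5 of A, B, C, D, E, F, and G are knaves" must be False — and it is.
F is a knight; "F and A are different types, or else F and B are not the same type" is true, as required.
G (knight): "F is a knave or F is a knight" — true. ✓

A is a knave, B is a knave, C is a knight, D is a knight, E is a knave, F is a knight, and G is a knight.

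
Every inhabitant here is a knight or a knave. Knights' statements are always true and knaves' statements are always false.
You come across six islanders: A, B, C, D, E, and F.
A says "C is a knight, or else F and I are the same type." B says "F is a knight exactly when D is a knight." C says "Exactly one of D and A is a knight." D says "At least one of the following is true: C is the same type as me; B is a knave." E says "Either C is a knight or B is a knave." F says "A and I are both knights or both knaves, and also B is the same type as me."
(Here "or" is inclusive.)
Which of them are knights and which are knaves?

A (knight): "C is a knight, or else F and I are the same type" — true. ✓
Since B is a knight, "F is a knight exactly when D is a knight" needs to be true, which holds.
C (knight): "exactly one of D and A is a knight" — true. ✓
D is a knave; "at least one of the following is true: C is the same type as me; B is a knave" is false, as required.
Since E is a knight, "either C is a knight or B is a knave" needs to be true, which holds.
F is a knave, and the claim "A and I are both knights or both knaves, and also B is the same type as me" is indeed false.

Knights: A, B, C, and E. Knaves: D and F.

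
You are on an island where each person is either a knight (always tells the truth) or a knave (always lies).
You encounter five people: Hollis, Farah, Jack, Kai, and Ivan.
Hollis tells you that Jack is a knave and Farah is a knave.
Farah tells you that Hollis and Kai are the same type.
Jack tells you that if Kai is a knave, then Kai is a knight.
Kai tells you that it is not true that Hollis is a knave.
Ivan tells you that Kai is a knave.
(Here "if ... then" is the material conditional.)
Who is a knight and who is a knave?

Knights: Farah and Ivan. Knaves: Hollis, Jack, and Kai.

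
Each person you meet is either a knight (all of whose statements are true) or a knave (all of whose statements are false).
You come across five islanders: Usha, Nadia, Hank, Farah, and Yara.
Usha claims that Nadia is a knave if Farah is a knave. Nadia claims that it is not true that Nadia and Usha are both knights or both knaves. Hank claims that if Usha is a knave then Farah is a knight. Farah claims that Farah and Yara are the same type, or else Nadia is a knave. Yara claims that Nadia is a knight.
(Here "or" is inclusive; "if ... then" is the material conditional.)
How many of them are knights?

The unique consistent assignment is Usha=knave, Nadia=knight, Hank=knave, Farah=knave, Yara=knight.
That has 2 knights.

2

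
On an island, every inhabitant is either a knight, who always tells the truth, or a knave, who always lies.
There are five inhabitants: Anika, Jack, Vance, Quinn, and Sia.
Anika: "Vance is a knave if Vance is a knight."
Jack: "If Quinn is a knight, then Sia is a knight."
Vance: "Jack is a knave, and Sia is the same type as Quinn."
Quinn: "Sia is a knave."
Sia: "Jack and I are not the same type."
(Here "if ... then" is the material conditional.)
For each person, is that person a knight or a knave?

As a knight, Anika's statement "Vance is a knave if Vance is a knight" should be True; it is.
Since Jack is a knave, "if Quinn is a knight, then Sia is a knight" needs to be false, which holds.
Vance is a knave, and the claim "Jack is a knave, and Sia is the same type as Quinn" is indeed false.
Quinn is a knight; "Sia is a knave" is True, as required.
Sia is a knave, and the claim "Jack and I are not the same type" is indeed false.

Knights: Anika and Quinn. Knaves: Jack, Vance, and Sia.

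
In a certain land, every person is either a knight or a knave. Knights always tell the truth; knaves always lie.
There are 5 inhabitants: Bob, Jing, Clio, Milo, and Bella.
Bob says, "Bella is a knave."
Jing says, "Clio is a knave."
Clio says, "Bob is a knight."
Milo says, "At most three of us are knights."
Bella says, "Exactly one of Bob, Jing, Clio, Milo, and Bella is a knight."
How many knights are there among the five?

3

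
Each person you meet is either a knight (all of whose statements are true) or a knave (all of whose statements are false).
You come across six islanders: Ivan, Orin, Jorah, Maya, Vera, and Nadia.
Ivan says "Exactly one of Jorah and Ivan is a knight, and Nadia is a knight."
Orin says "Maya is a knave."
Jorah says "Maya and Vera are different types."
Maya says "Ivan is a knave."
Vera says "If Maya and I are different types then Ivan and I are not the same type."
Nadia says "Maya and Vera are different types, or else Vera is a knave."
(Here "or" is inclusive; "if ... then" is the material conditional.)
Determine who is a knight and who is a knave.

Knights: Maya and Vera. Knaves: Ivan, Orin, Jorah, and Nadia.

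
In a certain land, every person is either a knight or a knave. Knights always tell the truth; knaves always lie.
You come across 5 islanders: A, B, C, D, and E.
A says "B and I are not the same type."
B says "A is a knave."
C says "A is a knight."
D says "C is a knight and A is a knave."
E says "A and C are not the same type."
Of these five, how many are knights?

2

The unique consistent assignment is A=knight, B=knave, C=knight, D=knave, E=knave.
That has 2 knights.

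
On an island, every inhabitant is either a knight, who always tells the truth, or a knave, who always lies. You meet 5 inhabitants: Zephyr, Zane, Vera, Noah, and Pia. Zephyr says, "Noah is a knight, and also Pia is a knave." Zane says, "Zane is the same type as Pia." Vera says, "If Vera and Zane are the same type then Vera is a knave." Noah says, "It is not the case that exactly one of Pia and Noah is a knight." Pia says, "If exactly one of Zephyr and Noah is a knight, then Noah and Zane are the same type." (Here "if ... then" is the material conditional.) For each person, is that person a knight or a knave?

Knights: Vera and Pia. Knaves: Zephyr, Zane, and Noah.

Zephyr is a knave; "Noah is a knight, and also Pia is a knave" is False, as required.
Zane is a knave, and the claim "Zane is the same type as Pia" is indeed False.
As a knight, Vera's statement "if Vera and Zane are the same type then Vera is a knave" should be True; it is.
As a knave, Noah's statement "it is not the case that exactly one of Pia and Noah is a knight" should be False; it is.
Pia is a knight, and the claim "if exactly one of Zephyr and Noah is a knight, then Noah and Zane are the same type" is indeed True.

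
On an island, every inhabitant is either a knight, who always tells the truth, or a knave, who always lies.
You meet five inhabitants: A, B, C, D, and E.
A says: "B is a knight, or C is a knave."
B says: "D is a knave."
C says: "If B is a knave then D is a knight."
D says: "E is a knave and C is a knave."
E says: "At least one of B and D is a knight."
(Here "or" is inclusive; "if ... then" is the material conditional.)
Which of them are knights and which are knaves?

Since A is a knight, "B is a knight, or C is a knave" needs to be True, which holds.
B is a knight, and the claim "D is a knave" is indeed True.
C is a knight, and the claim "if B is a knave then D is a knight" is indeed True.
D is a knave, so "E is a knave and C is a knave" must be False — and it is.
E is a knight, and the claim "at least one of B and D is a knight" is indeed True.

A is a knight, B is a knight, C is a knight, D is a knave, and E is a knight.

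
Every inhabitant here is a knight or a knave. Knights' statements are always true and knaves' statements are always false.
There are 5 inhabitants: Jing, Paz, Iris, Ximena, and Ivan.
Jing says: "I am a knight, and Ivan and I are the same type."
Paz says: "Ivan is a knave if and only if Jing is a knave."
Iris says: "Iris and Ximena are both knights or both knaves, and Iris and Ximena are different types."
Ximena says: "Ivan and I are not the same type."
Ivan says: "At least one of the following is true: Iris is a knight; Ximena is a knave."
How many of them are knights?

2

The unique consistent assignment is Jing=knave, Paz=knight, Iris=knave, Ximena=knight, Ivan=knave.
That has 2 knights.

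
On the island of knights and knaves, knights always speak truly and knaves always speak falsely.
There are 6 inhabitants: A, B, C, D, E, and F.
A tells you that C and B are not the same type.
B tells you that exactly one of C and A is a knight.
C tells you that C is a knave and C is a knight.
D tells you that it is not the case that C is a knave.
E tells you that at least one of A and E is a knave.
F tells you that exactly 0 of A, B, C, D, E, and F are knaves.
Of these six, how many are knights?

1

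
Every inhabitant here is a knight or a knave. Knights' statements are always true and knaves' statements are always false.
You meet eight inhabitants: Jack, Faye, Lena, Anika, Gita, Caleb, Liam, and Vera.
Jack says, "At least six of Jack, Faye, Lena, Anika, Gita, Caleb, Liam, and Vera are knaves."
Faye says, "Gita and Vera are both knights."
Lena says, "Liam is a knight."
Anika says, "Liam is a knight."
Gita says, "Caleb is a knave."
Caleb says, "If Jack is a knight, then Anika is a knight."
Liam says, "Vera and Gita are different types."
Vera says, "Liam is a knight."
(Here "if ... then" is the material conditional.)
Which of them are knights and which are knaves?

Knights: Lena, Anika, Caleb, Liam, and Vera. Knaves: Jack, Faye, and Gita.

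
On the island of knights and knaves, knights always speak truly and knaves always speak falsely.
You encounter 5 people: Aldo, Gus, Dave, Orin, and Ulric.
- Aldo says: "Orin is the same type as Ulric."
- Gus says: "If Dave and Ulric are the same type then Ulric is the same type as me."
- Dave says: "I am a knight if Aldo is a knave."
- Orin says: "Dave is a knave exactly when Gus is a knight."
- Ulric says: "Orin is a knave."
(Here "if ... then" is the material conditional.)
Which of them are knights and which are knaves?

Aldo is a knave, Gus is a knight, Dave is a knight, Orin is a knave, and Ulric is a knight.

As a knave, Aldo's statement "Orin is the same type as Ulric" should be False; it is.
As a knight, Gus's statement "if Dave and Ulric are the same type then Ulric is the same type as me" should be True; it is.
As a knight, Dave's statement "I am a knight if Aldo is a knave" should be True; it is.
Since Orin is a knave, "Dave is a knave exactly when Gus is a knight" needs to be False, which holds.
Ulric is a knight; "Orin is a knave" is True, as required.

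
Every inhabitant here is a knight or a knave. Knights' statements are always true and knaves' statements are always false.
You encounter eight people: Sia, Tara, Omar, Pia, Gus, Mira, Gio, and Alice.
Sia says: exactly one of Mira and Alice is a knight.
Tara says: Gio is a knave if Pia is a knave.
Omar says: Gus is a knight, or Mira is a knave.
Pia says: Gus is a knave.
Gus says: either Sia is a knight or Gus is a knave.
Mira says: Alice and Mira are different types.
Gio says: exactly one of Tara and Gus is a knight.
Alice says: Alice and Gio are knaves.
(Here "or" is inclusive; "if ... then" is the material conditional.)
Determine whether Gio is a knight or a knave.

Gio is a knight.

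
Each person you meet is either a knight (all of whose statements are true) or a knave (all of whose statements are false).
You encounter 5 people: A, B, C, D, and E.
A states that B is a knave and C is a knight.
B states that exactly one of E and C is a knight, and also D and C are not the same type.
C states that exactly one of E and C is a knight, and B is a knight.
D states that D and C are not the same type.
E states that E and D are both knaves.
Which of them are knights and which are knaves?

Knights: D. Knaves: A, B, C, and E.

Since A is a knave, "B is a knave and C is a knight" needs to be False, which holds.
B is a knave; "exactly one of E and C is a knight, and also D and C are not the same type" is False, as required.
C is a knave, and the claim "exactly one of E and C is a knight, and B is a knight" is indeed False.
D is a knight; "D and C are not the same type" is true, as required.
Since E is a knave, "E and D are both knaves" needs to be False, which holds.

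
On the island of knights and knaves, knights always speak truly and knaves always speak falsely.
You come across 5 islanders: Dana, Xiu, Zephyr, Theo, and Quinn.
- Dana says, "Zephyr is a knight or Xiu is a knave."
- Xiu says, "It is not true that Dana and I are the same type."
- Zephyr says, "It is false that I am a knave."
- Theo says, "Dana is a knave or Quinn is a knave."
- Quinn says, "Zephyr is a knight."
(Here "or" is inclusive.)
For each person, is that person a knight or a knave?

Dana is a knave, Xiu is a knight, Zephyr is a knave, Theo is a knight, and Quinn is a knave.

Dana is a knave, so "Zephyr is a knight or Xiu is a knave" must be False — and it is.
Xiu is a knight; "it is not true that Dana and I are the same type" is true, as required.
As a knave, Zephyr's statement "it is false that I am a knave" should be False; it is.
Since Theo is a knight, "Dana is a knave or Quinn is a knave" needs to be true, which holds.
Quinn is a knave, and the claim "Zephyr is a knight" is indeed False.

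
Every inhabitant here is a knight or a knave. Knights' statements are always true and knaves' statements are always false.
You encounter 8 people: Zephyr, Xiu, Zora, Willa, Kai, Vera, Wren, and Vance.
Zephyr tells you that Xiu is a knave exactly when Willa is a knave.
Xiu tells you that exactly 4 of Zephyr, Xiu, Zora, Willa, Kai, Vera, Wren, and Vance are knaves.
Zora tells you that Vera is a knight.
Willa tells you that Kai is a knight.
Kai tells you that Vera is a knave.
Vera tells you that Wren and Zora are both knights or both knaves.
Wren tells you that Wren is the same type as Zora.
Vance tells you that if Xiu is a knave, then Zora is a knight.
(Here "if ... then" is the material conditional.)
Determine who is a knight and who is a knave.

Zephyr is a knight, Xiu is a knave, Zora is a knight, Willa is a knave, Kai is a knave, Vera is a knight, Wren is a knight, and Vance is a knight.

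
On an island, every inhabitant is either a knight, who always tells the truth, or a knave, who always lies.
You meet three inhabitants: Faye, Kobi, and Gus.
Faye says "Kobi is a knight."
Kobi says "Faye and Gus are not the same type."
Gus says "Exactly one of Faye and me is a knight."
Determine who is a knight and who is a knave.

Suppose Faye is a knight. Then Faye's statement "Kobi is a knight" would have to be true. Checking the 4 ways to assign the others, none is consistent with every speaker.
(For instance, with Kobi=knave, Gus=knave, Faye's claim "Kobi is a knight" comes out false where it would need to be true.)
So Faye must be a knave, making "Kobi is a knight" false. Taking Faye=knave, Kobi=knave, Gus=knave, each remaining statement checks out:
  Kobi (knave): "Faye and Gus are not the same type" — false. ✓
  Gus (knave): "exactly one of Faye and me is a knight" — false. ✓
This is the unique consistent assignment.

Knights: none. Knaves: Faye, Kobi, and Gus.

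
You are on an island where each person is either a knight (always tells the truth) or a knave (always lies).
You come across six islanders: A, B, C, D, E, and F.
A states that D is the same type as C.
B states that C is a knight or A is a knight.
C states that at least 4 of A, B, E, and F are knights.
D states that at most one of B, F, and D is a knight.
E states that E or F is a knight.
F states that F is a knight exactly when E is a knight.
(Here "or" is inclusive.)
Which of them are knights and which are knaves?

Since A is a knave, "D is the same type as C" needs to be False, which holds.
B is a knave; "C is a knight or A is a knight" is False, as required.
Since C is a knave, "at least 4 of A, B, E, and F are knights" needs to be False, which holds.
D (knight): "at most one of B, F, and D is a knight" — true. ✓
As a knight, E's statement "E or F is a knight" should be true; it is.
F is a knave, so "F is a knight exactly when E is a knight" must be False — and it is.

A is a knave, B is a knave, C is a knave, D is a knight, E is a knight, and F is a knave.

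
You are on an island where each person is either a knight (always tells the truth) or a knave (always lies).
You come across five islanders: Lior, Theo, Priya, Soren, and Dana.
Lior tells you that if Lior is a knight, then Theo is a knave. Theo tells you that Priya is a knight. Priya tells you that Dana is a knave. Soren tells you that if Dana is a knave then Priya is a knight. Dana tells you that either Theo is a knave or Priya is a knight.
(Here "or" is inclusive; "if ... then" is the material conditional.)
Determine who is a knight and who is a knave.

Knights: Lior, Soren, and Dana. Knaves: Theo and Priya.

Lior is a knight, so "if Lior is a knight, then Theo is a knave" must be true — and it is.
Theo (knave): "Priya is a knight" — false. ✓
Since Priya is a knave, "Dana is a knave" needs to be false, which holds.
As a knight, Soren's statement "if Dana is a knave then Priya is a knight" should be true; it is.
Dana is a knight, and the claim "either Theo is a knave or Priya is a knight" is indeed true.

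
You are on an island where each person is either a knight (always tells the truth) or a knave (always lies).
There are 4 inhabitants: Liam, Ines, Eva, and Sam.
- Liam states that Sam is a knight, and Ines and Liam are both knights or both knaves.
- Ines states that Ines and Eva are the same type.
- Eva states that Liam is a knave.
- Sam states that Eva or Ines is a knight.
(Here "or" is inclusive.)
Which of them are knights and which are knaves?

Liam is a knave, so "Sam is a knight, and Ines and Liam are both knights or both knaves" must be false — and it is.
Ines is a knight, so "Ines and Eva are the same type" must be True — and it is.
Since Eva is a knight, "Liam is a knave" needs to be True, which holds.
Since Sam is a knight, "Eva or Ines is a knight" needs to be True, which holds.

Knights: Ines, Eva, and Sam. Knaves: Liam.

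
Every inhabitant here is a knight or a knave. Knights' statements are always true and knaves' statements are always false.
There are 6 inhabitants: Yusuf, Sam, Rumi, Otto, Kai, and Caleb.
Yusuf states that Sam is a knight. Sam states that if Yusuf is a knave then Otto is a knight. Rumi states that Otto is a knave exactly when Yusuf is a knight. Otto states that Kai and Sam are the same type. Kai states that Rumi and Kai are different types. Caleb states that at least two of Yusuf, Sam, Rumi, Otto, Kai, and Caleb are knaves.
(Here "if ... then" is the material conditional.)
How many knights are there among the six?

2

The unique consistent assignment is Yusuf=knave, Sam=knave, Rumi=knave, Otto=knave, Kai=knight, Caleb=knight.
That has 2 knights.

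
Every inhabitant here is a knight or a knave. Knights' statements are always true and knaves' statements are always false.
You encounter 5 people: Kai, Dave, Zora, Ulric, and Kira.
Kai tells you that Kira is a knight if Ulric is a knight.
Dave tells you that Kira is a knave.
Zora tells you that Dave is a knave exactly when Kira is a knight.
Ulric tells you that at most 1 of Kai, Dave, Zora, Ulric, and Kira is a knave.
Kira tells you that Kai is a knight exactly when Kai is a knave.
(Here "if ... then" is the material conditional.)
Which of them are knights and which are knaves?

Kai is a knight, Dave is a knight, Zora is a knight, Ulric is a knave, and Kira is a knave.

Kai is a knight; "Kira is a knight if Ulric is a knight" is true, as required.
As a knight, Dave's statement "Kira is a knave" should be true; it is.
As a knight, Zora's statement "Dave is a knave exactly when Kira is a knight" should be true; it is.
Ulric is a knave, and the claim "at most 1 of Kai, Dave, Zora, Ulric, and Kira is a knave" is indeed false.
As a knave, Kira's statement "Kai is a knight exactly when Kai is a knave" should be false; it is.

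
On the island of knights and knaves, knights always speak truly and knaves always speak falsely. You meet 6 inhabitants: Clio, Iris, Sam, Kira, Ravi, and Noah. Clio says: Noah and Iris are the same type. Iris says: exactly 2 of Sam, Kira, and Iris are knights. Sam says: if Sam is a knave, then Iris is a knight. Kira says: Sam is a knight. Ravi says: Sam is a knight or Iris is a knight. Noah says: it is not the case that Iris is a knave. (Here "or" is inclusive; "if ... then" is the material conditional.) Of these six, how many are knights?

1

The unique consistent assignment is Clio=knight, Iris=knave, Sam=knave, Kira=knave, Ravi=knave, Noah=knave.
That has 1 knight.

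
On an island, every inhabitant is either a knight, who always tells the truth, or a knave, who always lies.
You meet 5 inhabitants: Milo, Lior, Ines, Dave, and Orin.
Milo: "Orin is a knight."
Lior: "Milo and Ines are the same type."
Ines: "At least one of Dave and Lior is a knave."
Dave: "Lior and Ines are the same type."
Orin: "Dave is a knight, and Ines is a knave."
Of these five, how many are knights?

The unique consistent assignment is Milo=knave, Lior=knave, Ines=knight, Dave=knave, Orin=knave.
That has 1 knight.

1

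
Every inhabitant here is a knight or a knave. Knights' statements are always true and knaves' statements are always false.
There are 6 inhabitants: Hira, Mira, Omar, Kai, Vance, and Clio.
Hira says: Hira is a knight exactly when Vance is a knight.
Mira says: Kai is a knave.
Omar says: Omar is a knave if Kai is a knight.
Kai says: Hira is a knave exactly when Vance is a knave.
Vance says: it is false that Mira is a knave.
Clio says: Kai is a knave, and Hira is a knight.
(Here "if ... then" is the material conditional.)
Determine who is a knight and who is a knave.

Knights: Mira, Omar, and Vance. Knaves: Hira, Kai, and Clio.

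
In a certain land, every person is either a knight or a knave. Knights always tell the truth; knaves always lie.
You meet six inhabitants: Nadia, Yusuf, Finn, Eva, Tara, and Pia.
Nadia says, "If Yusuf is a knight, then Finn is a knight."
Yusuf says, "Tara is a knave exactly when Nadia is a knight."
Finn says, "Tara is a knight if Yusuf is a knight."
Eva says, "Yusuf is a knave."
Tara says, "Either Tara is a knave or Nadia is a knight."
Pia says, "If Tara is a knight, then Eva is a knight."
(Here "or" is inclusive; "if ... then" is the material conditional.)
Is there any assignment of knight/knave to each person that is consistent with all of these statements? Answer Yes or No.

One consistent assignment: Nadia=knight, Yusuf=knave, Finn=knight, Eva=knight, Tara=knight, Pia=knight.

Yes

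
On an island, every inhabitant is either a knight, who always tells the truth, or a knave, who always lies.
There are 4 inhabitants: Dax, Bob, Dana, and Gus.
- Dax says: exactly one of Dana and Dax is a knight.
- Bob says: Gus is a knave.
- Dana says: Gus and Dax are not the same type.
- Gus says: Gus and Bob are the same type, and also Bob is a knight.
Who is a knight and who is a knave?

Dax is a knave, Bob is a knight, Dana is a knave, and Gus is a knave.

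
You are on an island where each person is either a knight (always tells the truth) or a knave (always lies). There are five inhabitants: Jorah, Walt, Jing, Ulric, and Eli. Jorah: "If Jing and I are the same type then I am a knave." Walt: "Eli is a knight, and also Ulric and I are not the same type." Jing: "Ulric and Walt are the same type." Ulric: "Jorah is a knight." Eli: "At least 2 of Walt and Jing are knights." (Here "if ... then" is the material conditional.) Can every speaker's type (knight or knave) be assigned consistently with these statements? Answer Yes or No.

Yes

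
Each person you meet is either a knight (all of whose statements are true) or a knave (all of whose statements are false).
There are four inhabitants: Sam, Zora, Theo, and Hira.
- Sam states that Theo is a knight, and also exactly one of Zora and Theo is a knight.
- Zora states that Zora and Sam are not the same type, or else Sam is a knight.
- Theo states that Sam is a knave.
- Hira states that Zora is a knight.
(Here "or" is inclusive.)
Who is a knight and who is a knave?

Knights: Zora, Theo, and Hira. Knaves: Sam.

Suppose Sam is a knight. Then Sam's statement "Theo is a knight, and also exactly one of Zora and Theo is a knight" would have to be true. Checking the 8 ways to assign the others, none is consistent with every speaker.
(For instance, with Zora=knight, Theo=knight, Hira=knight, Sam's claim "Theo is a knight, and also exactly one of Zora and Theo is a knight" comes out false where it would need to be true.)
So Sam must be a knave, making "Theo is a knight, and also exactly one of Zora and Theo is a knight" false. Taking Sam=knave, Zora=knight, Theo=knight, Hira=knight, each remaining statement checks out:
  Zora (knight): "Zora and Sam are not the same type, or else Sam is a knight" — true. ✓
  Theo (knight): "Sam is a knave" — true. ✓
  Hira (knight): "Zora is a knight" — true. ✓
This is the unique consistent assignment.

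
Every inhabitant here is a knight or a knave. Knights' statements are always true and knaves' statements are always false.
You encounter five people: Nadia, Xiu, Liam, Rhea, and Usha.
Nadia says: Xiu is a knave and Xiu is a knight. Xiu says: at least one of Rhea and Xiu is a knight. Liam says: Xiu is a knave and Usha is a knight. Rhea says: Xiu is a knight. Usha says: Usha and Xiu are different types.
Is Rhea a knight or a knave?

Rhea is a knave.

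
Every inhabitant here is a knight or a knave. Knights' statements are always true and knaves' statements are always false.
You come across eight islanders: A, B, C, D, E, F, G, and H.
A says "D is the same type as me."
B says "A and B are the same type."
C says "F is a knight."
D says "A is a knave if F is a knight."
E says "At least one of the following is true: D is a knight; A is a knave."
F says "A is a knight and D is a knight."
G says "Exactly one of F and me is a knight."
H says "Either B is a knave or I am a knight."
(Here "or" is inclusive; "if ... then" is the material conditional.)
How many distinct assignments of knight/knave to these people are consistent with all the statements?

0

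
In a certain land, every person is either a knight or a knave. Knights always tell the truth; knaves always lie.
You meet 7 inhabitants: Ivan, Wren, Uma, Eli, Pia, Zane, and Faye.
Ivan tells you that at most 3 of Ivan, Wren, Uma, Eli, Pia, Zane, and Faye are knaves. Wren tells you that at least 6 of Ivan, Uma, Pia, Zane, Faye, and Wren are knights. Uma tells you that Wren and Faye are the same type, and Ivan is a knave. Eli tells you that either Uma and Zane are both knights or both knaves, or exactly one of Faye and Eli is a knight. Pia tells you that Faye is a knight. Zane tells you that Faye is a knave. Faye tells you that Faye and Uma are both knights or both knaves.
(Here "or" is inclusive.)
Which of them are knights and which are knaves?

Knights: Uma, Eli, and Zane. Knaves: Ivan, Wren, Pia, and Faye.

Ivan (knave): "at most 3 of Ivan, Wren, Uma, Eli, Pia, Zane, and Faye are knaves" — false. ✓
Wren is a knave; "at least 6 of Ivan, Uma, Pia, Zane, Faye, and Wren are knights" is false, as required.
Uma (knight): "Wren and Faye are the same type, and Ivan is a knave" — true. ✓
Eli (knight): "either Uma and Zane are both knights or both knaves, or exactly one of Faye and Eli is a knight" — true. ✓
Pia is a knave, so "Faye is a knight" must be false — and it is.
Zane is a knight, so "Faye is a knave" must be true — and it is.
Faye (knave): "Faye and Uma are both knights or both knaves" — false. ✓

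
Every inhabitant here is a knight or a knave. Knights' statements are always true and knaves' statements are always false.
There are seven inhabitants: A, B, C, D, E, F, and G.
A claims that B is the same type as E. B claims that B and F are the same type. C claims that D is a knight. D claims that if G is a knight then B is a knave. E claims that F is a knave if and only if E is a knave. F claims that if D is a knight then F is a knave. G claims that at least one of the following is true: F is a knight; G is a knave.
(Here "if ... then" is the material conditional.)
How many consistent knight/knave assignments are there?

2

Consistent assignments:
  A=knight, B=knight, C=knave, D=knave, E=knight, F=knight, G=knight
  A=knave, B=knight, C=knave, D=knave, E=knave, F=knight, G=knight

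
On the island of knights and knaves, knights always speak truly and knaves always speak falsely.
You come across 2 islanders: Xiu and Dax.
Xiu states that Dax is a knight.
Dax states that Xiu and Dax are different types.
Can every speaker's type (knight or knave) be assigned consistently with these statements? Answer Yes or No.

One consistent assignment: Xiu=knave, Dax=knave.

Yes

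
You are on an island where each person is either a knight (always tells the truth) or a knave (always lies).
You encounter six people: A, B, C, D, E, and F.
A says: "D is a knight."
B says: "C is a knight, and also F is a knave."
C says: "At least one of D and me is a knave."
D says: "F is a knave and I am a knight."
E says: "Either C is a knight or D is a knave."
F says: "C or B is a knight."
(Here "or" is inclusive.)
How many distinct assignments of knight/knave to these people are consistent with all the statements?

1

Consistent assignments:
  A=knave, B=knave, C=knight, D=knave, E=knight, F=knight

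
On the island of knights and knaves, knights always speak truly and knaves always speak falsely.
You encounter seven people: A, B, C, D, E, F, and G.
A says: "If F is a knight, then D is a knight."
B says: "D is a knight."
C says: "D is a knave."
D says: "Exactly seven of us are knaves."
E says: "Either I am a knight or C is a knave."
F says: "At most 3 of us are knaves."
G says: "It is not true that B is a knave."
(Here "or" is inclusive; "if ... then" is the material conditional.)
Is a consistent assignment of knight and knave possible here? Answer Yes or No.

One consistent assignment: A=knight, B=knave, C=knight, D=knave, E=knight, F=knave, G=knave.

Yes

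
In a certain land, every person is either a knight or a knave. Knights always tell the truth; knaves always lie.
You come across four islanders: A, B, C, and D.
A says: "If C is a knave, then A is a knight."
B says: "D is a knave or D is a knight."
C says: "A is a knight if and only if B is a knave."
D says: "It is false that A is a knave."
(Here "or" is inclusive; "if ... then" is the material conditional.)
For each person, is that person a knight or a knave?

Knights: A, B, and D. Knaves: C.

Suppose A is a knave. Then A's statement "if C is a knave, then A is a knight" would have to be false. Checking the 8 ways to assign the others, none is consistent with every speaker.
(For instance, with B=knight, C=knave, D=knight, C's claim "A is a knight if and only if B is a knave" comes out true where it would need to be false.)
So A must be a knight, making "if C is a knave, then A is a knight" true. Taking A=knight, B=knight, C=knave, D=knight, each remaining statement checks out:
  B (knight): "D is a knave or D is a knight" — true. ✓
  C (knave): "A is a knight if and only if B is a knave" — false. ✓
  D (knight): "it is false that A is a knave" — true. ✓
This is the unique consistent assignment.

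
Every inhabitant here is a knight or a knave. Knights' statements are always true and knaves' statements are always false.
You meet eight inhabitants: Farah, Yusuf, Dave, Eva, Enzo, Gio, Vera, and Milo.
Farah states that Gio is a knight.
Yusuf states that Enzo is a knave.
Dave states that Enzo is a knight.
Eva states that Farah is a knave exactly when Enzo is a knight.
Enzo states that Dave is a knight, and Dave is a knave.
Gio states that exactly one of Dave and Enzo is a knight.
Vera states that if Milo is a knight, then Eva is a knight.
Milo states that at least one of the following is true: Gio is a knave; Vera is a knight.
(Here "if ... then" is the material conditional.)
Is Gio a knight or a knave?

Gio is a knave.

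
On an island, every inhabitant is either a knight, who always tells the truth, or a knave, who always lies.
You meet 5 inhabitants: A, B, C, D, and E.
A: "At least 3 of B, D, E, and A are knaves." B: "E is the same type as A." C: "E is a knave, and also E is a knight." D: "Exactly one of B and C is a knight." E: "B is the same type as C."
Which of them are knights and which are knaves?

Knights: B and D. Knaves: A, C, and E.

A is a knave, and the claim "at least 3 of B, D, E, and A are knaves" is indeed false.
B is a knight; "E is the same type as A" is True, as required.
C is a knave; "E is a knave, and also E is a knight" is false, as required.
D is a knight, and the claim "exactly one of B and C is a knight" is indeed True.
E (knave): "B is the same type as C" — false. ✓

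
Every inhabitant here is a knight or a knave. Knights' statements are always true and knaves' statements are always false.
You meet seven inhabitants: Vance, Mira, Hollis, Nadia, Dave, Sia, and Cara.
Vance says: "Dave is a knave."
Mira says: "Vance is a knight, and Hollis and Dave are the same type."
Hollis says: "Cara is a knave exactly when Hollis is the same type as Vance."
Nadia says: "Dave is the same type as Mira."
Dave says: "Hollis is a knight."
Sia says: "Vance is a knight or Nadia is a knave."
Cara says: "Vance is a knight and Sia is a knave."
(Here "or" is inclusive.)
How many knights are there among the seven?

3

The unique consistent assignment is Vance=knight, Mira=knight, Hollis=knave, Nadia=knave, Dave=knave, Sia=knight, Cara=knave.
That has 3 knights.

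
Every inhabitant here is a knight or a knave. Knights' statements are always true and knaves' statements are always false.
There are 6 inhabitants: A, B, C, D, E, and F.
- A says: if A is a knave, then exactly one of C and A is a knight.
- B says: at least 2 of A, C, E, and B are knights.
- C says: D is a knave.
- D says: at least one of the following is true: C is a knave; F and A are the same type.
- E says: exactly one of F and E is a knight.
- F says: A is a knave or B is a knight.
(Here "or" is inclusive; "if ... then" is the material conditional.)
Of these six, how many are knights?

The unique consistent assignment is A=knight, B=knave, C=knave, D=knight, E=knave, F=knave.
That has 2 knights.

2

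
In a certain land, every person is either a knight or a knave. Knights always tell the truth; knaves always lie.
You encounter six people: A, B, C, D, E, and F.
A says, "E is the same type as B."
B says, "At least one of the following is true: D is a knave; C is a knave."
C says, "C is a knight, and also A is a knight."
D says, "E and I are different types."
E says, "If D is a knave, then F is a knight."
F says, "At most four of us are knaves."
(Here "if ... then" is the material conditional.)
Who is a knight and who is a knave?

A is a knave, B is a knight, C is a knave, D is a knave, E is a knave, and F is a knave.

A is a knave; "E is the same type as B" is False, as required.
As a knight, B's statement "at least one of the following is true: D is a knave; C is a knave" should be True; it is.
As a knave, C's statement "C is a knight, and also A is a knight" should be False; it is.
D is a knave, so "E and I are different types" must be False — and it is.
E is a knave, and the claim "if D is a knave, then F is a knight" is indeed False.
F is a knave, so "at most four of us are knaves" must be False — and it is.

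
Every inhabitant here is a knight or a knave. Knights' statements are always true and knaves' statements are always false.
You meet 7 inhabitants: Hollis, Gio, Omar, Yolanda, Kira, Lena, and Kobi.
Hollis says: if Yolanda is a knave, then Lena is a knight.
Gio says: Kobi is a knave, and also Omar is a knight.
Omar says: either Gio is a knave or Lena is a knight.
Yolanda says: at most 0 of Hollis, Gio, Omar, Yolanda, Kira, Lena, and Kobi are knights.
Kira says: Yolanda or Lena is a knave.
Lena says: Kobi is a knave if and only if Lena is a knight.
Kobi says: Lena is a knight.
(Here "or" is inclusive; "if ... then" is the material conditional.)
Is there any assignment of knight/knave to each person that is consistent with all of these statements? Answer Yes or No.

No

Checking all 128 assignments, each has at least one speaker whose statement's truth value contradicts their type.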